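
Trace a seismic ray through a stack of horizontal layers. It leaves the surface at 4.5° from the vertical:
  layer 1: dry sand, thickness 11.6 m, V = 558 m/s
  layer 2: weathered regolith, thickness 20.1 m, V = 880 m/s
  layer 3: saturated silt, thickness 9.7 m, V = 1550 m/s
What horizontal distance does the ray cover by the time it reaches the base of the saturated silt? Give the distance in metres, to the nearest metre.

6 m

Apply Snell's law at each interface; in layer i the horizontal offset is hᵢ·tan θᵢ.
Layer 1: θ = 4.50°; offset = 11.6·tan 4.50° = 0.913 m.
Layer 2: sin θ = 880·sin 4.5°/558 = 0.1237, θ = 7.11°; offset = 20.1·tan 7.11° = 2.506 m.
Layer 3: sin θ = 1550·sin 4.5°/558 = 0.2179, θ = 12.59°; offset = 9.7·tan 12.59° = 2.166 m.
Total horizontal offset = 5.585 m.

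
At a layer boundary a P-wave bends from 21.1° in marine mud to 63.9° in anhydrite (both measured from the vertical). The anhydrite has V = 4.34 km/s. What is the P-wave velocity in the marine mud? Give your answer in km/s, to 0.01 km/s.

Snell's law: sin 21.1°/V₁ = sin 63.9°/V₂.
V₁ = V₂·sin 21.1°/sin 63.9° = 4.34 × 0.4009 = 1.74 km/s.

1.74 km/s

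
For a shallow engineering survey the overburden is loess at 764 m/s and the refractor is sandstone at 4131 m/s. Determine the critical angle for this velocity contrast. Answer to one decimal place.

At critical incidence the refracted ray runs along the interface (θ₂ = 90°), so sin θ_c = V₁/V₂.
θ_c = arcsin(764/4131) = arcsin 0.1849 = 10.66°.

10.7°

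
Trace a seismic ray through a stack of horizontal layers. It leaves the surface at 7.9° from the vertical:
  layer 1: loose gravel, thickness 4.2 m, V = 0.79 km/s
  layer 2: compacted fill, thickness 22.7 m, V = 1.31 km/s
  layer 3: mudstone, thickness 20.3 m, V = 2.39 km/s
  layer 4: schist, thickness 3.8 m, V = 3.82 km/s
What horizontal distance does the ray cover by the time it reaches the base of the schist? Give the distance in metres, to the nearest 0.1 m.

p = sin θ₁/V₁ = sin 7.9°/0.79 = 1.7398e-01 s/km is conserved through the stack.
Layer 1: θ = 7.90°; offset = 4.2·tan 7.90° = 0.583 m.
Layer 2: sin θ = p·1.31 = 0.2279 → θ = 13.17°; offset = 22.7·tan 13.17° = 5.314 m.
Layer 3: sin θ = p·2.39 = 0.4158 → θ = 24.57°; offset = 20.3·tan 24.57° = 9.281 m.
Layer 4: sin θ = p·3.82 = 0.6646 → θ = 41.65°; offset = 3.8·tan 41.65° = 3.380 m.
Summing the layer offsets gives 18.558 m.

18.6 m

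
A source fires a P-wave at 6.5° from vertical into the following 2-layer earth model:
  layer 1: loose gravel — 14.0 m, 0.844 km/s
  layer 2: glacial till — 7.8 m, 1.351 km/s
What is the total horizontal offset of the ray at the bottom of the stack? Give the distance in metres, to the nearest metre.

Apply Snell's law at each interface; in layer i the horizontal offset is hᵢ·tan θᵢ.
Layer 1: θ = 6.50°; offset = 14.0·tan 6.50° = 1.595 m.
Layer 2: sin θ = 1.351·sin 6.5°/0.844 = 0.1812, θ = 10.44°; offset = 7.8·tan 10.44° = 1.437 m.
Total horizontal offset = 3.032 m.

3 m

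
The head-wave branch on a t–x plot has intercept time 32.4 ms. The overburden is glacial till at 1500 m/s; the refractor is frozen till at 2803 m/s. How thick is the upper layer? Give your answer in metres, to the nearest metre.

θ_c = arcsin(1500/2803) = 32.35°; cos θ_c = 0.8448.
tᵢ = 2h cos θ_c/V₁ ⇒ h = tᵢ·V₁/(2 cos θ_c) = 0.0324·1500/(2·0.8448) = 28.77 m.

29 m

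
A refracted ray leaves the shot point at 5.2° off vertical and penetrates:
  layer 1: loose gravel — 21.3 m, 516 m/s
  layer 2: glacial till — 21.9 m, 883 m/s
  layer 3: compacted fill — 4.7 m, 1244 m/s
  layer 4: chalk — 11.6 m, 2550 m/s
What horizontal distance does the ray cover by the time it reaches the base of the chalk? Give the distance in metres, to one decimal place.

12.2 m

p = sin θ₁/V₁ = sin 5.2°/516 = 1.7564e-04 s/m is conserved through the stack.
Layer 1: θ = 5.20°; offset = 21.3·tan 5.20° = 1.938 m.
Layer 2: sin θ = p·883 = 0.1551 → θ = 8.92°; offset = 21.9·tan 8.92° = 3.438 m.
Layer 3: sin θ = p·1244 = 0.2185 → θ = 12.62°; offset = 4.7·tan 12.62° = 1.052 m.
Layer 4: sin θ = p·2550 = 0.4479 → θ = 26.61°; offset = 11.6·tan 26.61° = 5.811 m.
Σ offsets = 12.240 m.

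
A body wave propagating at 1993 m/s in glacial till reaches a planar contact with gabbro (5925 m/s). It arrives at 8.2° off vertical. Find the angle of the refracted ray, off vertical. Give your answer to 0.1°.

sin θ₁/V₁ = sin θ₂/V₂ ⇒ sin θ₂ = 5925·sin 8.2°/1993 = 5925·0.1426/1993 = 0.4240.
θ₂ = arcsin 0.4240 = 25.09° from the normal.

25.1°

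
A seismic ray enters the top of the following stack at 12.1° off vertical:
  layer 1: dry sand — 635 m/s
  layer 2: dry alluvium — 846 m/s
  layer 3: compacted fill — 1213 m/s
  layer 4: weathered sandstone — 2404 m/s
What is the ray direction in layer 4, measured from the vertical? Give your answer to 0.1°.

Ray parameter p = sin 12.1° / 635 = 3.3011e-04 s/m.
sin θ_4 = p·V_4 = 3.3011e-04 × 2404 = 0.7936.
θ_4 = arcsin 0.7936 = 52.52°.

52.5°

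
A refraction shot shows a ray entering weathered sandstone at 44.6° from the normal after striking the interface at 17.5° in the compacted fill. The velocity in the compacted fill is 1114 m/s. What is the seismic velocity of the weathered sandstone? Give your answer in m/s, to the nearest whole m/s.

2601 m/s

Snell's law: sin 17.5°/V₁ = sin 44.6°/V₂.
V₂ = V₁·sin 44.6°/sin 17.5° = 1114 × 2.3350 = 2601.21 m/s.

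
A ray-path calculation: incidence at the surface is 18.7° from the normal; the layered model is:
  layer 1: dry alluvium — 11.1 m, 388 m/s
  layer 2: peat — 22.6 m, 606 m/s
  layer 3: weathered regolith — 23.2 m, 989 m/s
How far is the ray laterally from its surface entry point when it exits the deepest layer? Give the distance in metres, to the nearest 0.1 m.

49.7 m

Apply Snell's law at each interface; in layer i the horizontal offset is hᵢ·tan θᵢ.
Layer 1: θ = 18.70°; offset = 11.1·tan 18.70° = 3.757 m.
Layer 2: sin θ = 606·sin 18.7°/388 = 0.5008, θ = 30.05°; offset = 22.6·tan 30.05° = 13.074 m.
Layer 3: sin θ = 989·sin 18.7°/388 = 0.8172, θ = 54.81°; offset = 23.2·tan 54.81° = 32.899 m.
Total horizontal offset = 49.730 m.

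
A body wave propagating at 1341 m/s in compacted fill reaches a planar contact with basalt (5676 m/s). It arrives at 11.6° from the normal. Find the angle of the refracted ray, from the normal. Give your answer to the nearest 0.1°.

58.3°

sin θ₁/V₁ = sin θ₂/V₂ ⇒ sin θ₂ = 5676·sin 11.6°/1341 = 5676·0.2011/1341 = 0.8511.
θ₂ = arcsin 0.8511 = 58.33° from the normal.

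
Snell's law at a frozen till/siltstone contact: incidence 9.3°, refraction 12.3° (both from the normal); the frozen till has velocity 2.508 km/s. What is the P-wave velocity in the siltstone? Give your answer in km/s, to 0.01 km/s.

3.31 km/s

Snell's law: sin 9.3°/V₁ = sin 12.3°/V₂.
V₂ = V₁·sin 12.3°/sin 9.3° = 2.508 × 1.3182 = 3.31 km/s.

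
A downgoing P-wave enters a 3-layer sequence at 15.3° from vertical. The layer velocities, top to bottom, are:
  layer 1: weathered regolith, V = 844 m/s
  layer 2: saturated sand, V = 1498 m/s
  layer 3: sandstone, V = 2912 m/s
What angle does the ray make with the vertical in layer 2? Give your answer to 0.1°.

27.9°

Ray parameter p = sin 15.3° / 844 = 3.1265e-04 s/m.
sin θ_2 = p·V_2 = 3.1265e-04 × 1498 = 0.4683.
θ_2 = arcsin 0.4683 = 27.93°.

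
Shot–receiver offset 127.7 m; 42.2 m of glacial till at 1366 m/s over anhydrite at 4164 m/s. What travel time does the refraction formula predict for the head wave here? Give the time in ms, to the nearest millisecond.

89 ms

t = x/V₂ + 2h·√(V₂²−V₁²)/(V₁V₂).
√(V₂²−V₁²) = √(4164²−1366²) = 3933.6 m/s; delay term = 2·42.2·3933.6/(1366·4164) = 0.05837 s.
t = 127.7/4164 + 0.05837 = 0.08903 s.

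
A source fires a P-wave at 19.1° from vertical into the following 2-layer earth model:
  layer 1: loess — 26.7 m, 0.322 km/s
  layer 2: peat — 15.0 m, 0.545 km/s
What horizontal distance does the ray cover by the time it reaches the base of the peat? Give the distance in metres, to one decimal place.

p = sin θ₁/V₁ = sin 19.1°/0.322 = 1.0162e+00 s/km is conserved through the stack.
Layer 1: θ = 19.10°; offset = 26.7·tan 19.10° = 9.246 m.
Layer 2: sin θ = p·0.545 = 0.5538 → θ = 33.63°; offset = 15.0·tan 33.63° = 9.977 m.
Σ offsets = 19.223 m.

19.2 m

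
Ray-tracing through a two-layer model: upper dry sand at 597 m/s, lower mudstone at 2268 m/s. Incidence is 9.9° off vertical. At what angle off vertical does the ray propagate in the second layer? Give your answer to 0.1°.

sin θ₁/V₁ = sin θ₂/V₂ ⇒ sin θ₂ = 2268·sin 9.9°/597 = 2268·0.1719/597 = 0.6532.
θ₂ = arcsin 0.6532 = 40.78° from the normal.

40.8°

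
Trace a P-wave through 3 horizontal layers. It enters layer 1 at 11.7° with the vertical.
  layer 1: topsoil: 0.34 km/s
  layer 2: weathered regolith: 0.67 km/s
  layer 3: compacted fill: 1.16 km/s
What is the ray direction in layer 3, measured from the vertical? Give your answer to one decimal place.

Ray parameter p = sin 11.7° / 0.34 = 5.9643e-01 s/km.
sin θ_3 = p·V_3 = 5.9643e-01 × 1.16 = 0.6919.
θ_3 = 43.78° from the vertical.

43.8°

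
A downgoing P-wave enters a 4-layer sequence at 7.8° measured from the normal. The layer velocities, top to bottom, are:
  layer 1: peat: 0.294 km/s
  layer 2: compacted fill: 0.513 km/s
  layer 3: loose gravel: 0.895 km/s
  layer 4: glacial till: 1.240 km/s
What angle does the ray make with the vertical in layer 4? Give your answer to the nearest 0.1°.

Ray parameter p = sin 7.8° / 0.294 = 4.6162e-01 s/km.
sin θ_4 = p·V_4 = 4.6162e-01 × 1.240 = 0.5724.
θ_4 = 34.92° from the vertical.

34.9°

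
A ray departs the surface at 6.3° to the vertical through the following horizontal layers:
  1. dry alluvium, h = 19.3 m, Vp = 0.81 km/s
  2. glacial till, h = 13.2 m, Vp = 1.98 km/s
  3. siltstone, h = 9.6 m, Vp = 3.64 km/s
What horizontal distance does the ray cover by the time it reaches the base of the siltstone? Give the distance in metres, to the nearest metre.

Ray parameter p = sin 6.3° / 0.81 km/s = 1.3547e-01 s/km.
Layer 1: θ = 6.30°; offset = 19.3·tan 6.30° = 2.131 m.
Layer 2: sin θ = p·1.98 = 0.2682 → θ = 15.56°; offset = 13.2·tan 15.56° = 3.675 m.
Layer 3: sin θ = p·3.64 = 0.4931 → θ = 29.55°; offset = 9.6·tan 29.55° = 5.442 m.
Total horizontal offset = 11.248 m.

11 m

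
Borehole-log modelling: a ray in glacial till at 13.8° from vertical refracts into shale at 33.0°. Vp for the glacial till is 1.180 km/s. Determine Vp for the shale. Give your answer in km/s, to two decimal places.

Snell's law: sin 13.8°/V₁ = sin 33.0°/V₂.
V₂ = V₁·sin 33.0°/sin 13.8° = 1.180 × 2.2833 = 2.69 km/s.

2.69 km/s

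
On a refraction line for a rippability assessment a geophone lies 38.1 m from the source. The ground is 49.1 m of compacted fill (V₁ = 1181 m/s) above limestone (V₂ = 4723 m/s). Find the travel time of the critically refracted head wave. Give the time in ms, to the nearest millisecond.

89 ms

θ_c = arcsin(V₁/V₂) = arcsin(1181/4723) = 14.48°, cos θ_c = 0.9682.
Intercept time tᵢ = 2h cos θ_c / V₁ = 2·49.1·0.9682/1181 = 0.08051 s.
t = x/V₂ + tᵢ = 38.1/4723 + 0.08051 = 0.08858 s.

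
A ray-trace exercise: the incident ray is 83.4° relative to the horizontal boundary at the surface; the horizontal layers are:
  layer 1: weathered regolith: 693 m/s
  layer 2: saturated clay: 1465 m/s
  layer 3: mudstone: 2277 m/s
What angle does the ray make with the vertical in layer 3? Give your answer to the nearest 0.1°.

22.2°

From the normal: θ₁ = 90° − 83.4° = 6.6°.
Ray parameter p = sin 6.6° / 693 = 1.6585e-04 s/m.
sin θ_3 = p·V_3 = 1.6585e-04 × 2277 = 0.3777.
θ_3 = arcsin 0.3777 = 22.19°.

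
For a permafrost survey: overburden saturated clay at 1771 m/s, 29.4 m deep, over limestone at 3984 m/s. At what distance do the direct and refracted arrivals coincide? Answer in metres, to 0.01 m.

x_cross = 2h·√((V₂+V₁)/(V₂−V₁)).
(V₂+V₁)/(V₂−V₁) = (3984+1771)/(3984−1771) = 2.6005; √ = 1.6126.
x_cross = 2·29.4·1.6126 = 94.82 m.

94.82 m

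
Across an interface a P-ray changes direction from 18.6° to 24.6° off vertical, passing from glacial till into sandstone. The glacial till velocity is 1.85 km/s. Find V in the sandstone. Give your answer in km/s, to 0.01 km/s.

Snell's law: sin 18.6°/V₁ = sin 24.6°/V₂.
V₂ = V₁·sin 24.6°/sin 18.6° = 1.85 × 1.3051 = 2.41 km/s.

2.41 km/s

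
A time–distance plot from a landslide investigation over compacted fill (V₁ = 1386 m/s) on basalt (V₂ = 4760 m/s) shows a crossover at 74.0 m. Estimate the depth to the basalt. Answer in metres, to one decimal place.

27.4 m

h = (x_cross/2)·√((V₂−V₁)/(V₂+V₁)).
(V₂−V₁)/(V₂+V₁) = (4760−1386)/(4760+1386) = 0.5490; √ = 0.7409.
h = (74.0/2)·0.7409 = 27.41 m.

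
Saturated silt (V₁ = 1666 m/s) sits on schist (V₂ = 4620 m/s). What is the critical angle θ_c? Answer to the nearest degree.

At critical incidence the refracted ray runs along the interface (θ₂ = 90°), so sin θ_c = V₁/V₂.
θ_c = arcsin(1666/4620) = arcsin 0.3606 = 21.14°.

21°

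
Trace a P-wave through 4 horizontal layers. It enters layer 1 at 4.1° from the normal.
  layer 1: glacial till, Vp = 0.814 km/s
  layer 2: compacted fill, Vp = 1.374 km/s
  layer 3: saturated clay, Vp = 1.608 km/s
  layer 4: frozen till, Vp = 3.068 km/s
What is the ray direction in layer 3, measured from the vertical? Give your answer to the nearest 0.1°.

Snell's law across each interface conserves sin θ / V, so sin θ_3 = V_3·sin θ₁/V₁.
sin θ_3 = 1.608 × sin 4.1° / 0.814 = 0.1412.
θ_3 = 8.12° from the vertical.

8.1°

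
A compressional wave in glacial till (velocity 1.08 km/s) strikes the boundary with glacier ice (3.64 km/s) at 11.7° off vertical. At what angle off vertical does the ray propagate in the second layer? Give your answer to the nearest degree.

43°

Snell's law: sin θ₂ = (V₂/V₁)·sin θ₁ = (3.64/1.08)·sin 11.7° = 0.6835.
θ₂ = arcsin 0.6835 = 43.12° from the normal.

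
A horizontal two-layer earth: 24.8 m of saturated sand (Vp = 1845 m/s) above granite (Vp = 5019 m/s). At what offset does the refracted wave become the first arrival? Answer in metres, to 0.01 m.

72.94 m

θ_c = arcsin(1845/5019) = 21.57°, so cos θ_c = 0.9300 and tᵢ = 2h cos θ_c/V₁ = 0.0250 s.
At crossover x/V₁ = x/V₂ + tᵢ ⇒ x = tᵢ/(1/V₁ − 1/V₂) = 0.02500/(5.4201e-04 − 1.9924e-04) = 72.94 m.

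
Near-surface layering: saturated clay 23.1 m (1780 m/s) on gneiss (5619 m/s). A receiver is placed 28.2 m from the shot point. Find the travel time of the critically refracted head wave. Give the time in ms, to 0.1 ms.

θ_c = arcsin(V₁/V₂) = arcsin(1780/5619) = 18.47°, cos θ_c = 0.9485.
Intercept time tᵢ = 2h cos θ_c / V₁ = 2·23.1·0.9485/1780 = 0.02462 s.
t = x/V₂ + tᵢ = 28.2/5619 + 0.02462 = 0.02964 s.

29.6 ms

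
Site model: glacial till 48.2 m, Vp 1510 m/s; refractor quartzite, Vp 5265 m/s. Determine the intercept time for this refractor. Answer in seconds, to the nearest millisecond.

0.061 s

θ_c = arcsin(V₁/V₂) = arcsin(1510/5265) = 16.67°; cos θ_c = 0.9580.
tᵢ = 2h·cos θ_c / V₁ = 2·48.2·0.9580 / 1510 = 0.06116 s.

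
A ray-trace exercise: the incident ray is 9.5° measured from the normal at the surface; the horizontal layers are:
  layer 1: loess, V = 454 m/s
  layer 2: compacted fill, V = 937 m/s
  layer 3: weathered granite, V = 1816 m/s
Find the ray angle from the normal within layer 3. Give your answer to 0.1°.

41.3°

Ray parameter p = sin 9.5° / 454 = 3.6354e-04 s/m.
sin θ_3 = p·V_3 = 3.6354e-04 × 1816 = 0.6602.
θ_3 = arcsin 0.6602 = 41.31°.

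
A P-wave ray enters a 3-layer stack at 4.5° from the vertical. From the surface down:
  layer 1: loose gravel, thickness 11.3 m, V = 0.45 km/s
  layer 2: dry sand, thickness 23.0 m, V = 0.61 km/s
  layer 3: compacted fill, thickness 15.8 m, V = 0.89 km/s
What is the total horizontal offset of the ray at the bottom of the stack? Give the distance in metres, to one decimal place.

5.8 m

Apply Snell's law at each interface; in layer i the horizontal offset is hᵢ·tan θᵢ.
Layer 1: θ = 4.50°; offset = 11.3·tan 4.50° = 0.889 m.
Layer 2: sin θ = 0.61·sin 4.5°/0.45 = 0.1064, θ = 6.11°; offset = 23.0·tan 6.11° = 2.460 m.
Layer 3: sin θ = 0.89·sin 4.5°/0.45 = 0.1552, θ = 8.93°; offset = 15.8·tan 8.93° = 2.482 m.
Σ offsets = 5.831 m.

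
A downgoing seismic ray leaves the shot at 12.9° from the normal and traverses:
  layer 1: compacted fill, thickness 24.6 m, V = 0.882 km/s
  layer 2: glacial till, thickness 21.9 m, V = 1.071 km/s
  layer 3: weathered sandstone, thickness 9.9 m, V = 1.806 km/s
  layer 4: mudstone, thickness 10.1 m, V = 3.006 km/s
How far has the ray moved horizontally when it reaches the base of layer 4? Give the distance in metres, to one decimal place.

28.7 m

Apply Snell's law at each interface; in layer i the horizontal offset is hᵢ·tan θᵢ.
Layer 1: θ = 12.90°; offset = 24.6·tan 12.90° = 5.634 m.
Layer 2: sin θ = 1.071·sin 12.9°/0.882 = 0.2711, θ = 15.73°; offset = 21.9·tan 15.73° = 6.168 m.
Layer 3: sin θ = 1.806·sin 12.9°/0.882 = 0.4571, θ = 27.20°; offset = 9.9·tan 27.20° = 5.088 m.
Layer 4: sin θ = 3.006·sin 12.9°/0.882 = 0.7609, θ = 49.54°; offset = 10.1·tan 49.54° = 11.843 m.
Total horizontal offset = 28.733 m.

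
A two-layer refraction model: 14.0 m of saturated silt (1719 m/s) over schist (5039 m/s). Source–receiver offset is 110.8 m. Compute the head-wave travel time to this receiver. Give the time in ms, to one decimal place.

θ_c = arcsin(V₁/V₂) = arcsin(1719/5039) = 19.95°, cos θ_c = 0.9400.
Intercept time tᵢ = 2h cos θ_c / V₁ = 2·14.0·0.9400/1719 = 0.01531 s.
t = x/V₂ + tᵢ = 110.8/5039 + 0.01531 = 0.03730 s.

37.3 ms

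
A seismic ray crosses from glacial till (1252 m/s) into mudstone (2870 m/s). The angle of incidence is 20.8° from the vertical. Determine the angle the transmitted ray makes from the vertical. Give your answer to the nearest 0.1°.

54.5°

Snell's law: sin θ₂ = (V₂/V₁)·sin θ₁ = (2870/1252)·sin 20.8° = 0.8140.
θ₂ = arcsin 0.8140 = 54.49° from the normal.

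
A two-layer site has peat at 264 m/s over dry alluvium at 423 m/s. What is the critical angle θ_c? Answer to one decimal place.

38.6°

Critical incidence: sin θ_c = V₁/V₂ = 264/423 = 0.6241.
θ_c = arcsin 0.6241 = 38.62°.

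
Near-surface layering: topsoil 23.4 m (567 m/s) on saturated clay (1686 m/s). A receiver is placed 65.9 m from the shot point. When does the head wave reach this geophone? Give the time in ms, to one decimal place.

t = x/V₂ + 2h·√(V₂²−V₁²)/(V₁V₂).
√(V₂²−V₁²) = √(1686²−567²) = 1587.8 m/s; delay term = 2·23.4·1587.8/(567·1686) = 0.07773 s.
t = 65.9/1686 + 0.07773 = 0.11682 s.

116.8 ms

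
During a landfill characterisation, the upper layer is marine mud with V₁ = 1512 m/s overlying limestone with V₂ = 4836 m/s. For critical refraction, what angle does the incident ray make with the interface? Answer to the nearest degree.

At critical incidence the refracted ray runs along the interface (θ₂ = 90°), so sin θ_c = V₁/V₂.
θ_c = arcsin(1512/4836) = arcsin 0.3127 = 18.22°.
Measured from the interface: 90° − 18.22° = 71.78°.

72°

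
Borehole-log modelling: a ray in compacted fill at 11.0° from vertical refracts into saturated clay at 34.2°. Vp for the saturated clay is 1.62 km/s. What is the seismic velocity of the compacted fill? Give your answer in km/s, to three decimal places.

sin 11.0° = 0.1908; sin 34.2° = 0.5621.
V₁ = V₂·(sin θ₁/sin θ₂) = 1.62·(0.1908/0.5621) = 0.550 km/s.

0.550 km/s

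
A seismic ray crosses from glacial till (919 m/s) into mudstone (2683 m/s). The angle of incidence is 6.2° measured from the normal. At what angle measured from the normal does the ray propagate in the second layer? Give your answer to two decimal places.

Snell's law: sin θ₂ = (V₂/V₁)·sin θ₁ = (2683/919)·sin 6.2° = 0.3153.
θ₂ = arcsin 0.3153 = 18.38° from the normal.

18.38°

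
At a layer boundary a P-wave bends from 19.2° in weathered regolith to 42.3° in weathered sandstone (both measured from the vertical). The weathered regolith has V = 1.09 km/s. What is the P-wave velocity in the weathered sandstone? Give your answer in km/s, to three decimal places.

2.231 km/s

sin 19.2° = 0.3289; sin 42.3° = 0.6730.
V₂ = V₁·(sin θ₂/sin θ₁) = 1.09·(0.6730/0.3289) = 2.231 km/s.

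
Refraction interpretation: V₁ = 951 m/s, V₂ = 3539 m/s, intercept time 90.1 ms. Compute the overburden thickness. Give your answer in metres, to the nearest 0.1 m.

44.5 m

h = tᵢ·V₁·V₂ / (2·√(V₂²−V₁²)).
√(V₂²−V₁²) = √(3539² − 951²) = 3408.8 m/s.
h = 0.0901 s × 951 × 3539 / (2 × 3408.8) = 44.48 m.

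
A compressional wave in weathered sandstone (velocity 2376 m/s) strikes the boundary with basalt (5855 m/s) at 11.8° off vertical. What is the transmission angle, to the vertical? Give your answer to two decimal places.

sin θ₁/V₁ = sin θ₂/V₂ ⇒ sin θ₂ = 5855·sin 11.8°/2376 = 5855·0.2045/2376 = 0.5039.
θ₂ = sin⁻¹(0.5039) = 30.26° (from vertical).

30.26°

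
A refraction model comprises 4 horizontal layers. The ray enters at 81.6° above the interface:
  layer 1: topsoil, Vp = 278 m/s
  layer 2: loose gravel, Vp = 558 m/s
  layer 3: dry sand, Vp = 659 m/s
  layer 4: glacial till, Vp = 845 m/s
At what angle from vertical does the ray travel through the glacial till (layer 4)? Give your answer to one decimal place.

From the normal: θ₁ = 90° − 81.6° = 8.4°.
Snell's law across each interface conserves sin θ / V, so sin θ_4 = V_4·sin θ₁/V₁.
sin θ_4 = 845 × sin 8.4° / 278 = 0.4440.
θ_4 = 26.36° from the vertical.

26.4°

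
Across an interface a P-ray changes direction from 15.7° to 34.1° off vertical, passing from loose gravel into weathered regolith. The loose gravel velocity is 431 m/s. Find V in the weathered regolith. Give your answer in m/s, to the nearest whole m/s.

893 m/s

sin 15.7° = 0.2706; sin 34.1° = 0.5606.
V₂ = V₁·(sin θ₂/sin θ₁) = 431·(0.5606/0.2706) = 892.96 m/s.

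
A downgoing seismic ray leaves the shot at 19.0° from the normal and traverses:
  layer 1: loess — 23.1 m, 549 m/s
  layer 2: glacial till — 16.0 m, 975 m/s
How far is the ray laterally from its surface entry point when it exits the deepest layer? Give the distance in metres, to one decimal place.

19.3 m

Apply Snell's law at each interface; in layer i the horizontal offset is hᵢ·tan θᵢ.
Layer 1: θ = 19.00°; offset = 23.1·tan 19.00° = 7.954 m.
Layer 2: sin θ = 975·sin 19.0°/549 = 0.5782, θ = 35.32°; offset = 16.0·tan 35.32° = 11.339 m.
Summing the layer offsets gives 19.293 m.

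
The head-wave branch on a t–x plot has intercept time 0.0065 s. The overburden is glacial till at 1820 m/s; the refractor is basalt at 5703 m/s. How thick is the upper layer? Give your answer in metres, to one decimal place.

θ_c = arcsin(1820/5703) = 18.61°; cos θ_c = 0.9477.
tᵢ = 2h cos θ_c/V₁ ⇒ h = tᵢ·V₁/(2 cos θ_c) = 0.0065·1820/(2·0.9477) = 6.24 m.

6.2 m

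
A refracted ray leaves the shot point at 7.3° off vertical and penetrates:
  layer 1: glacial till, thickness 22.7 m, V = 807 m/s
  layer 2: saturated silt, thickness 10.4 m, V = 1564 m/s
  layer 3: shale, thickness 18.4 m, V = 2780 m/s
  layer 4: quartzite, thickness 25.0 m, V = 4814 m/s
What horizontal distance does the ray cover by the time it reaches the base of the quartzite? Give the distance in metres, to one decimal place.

43.6 m

Ray parameter p = sin 7.3° / 807 m/s = 1.5745e-04 s/m.
Layer 1: θ = 7.30°; offset = 22.7·tan 7.30° = 2.908 m.
Layer 2: sin θ = p·1564 = 0.2463 → θ = 14.26°; offset = 10.4·tan 14.26° = 2.642 m.
Layer 3: sin θ = p·2780 = 0.4377 → θ = 25.96°; offset = 18.4·tan 25.96° = 8.958 m.
Layer 4: sin θ = p·4814 = 0.7580 → θ = 49.29°; offset = 25.0·tan 49.29° = 29.051 m.
Total horizontal offset = 43.559 m.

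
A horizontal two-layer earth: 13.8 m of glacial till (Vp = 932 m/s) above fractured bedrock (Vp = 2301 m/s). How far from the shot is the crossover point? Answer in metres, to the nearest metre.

42 m

θ_c = arcsin(932/2301) = 23.89°, so cos θ_c = 0.9143 and tᵢ = 2h cos θ_c/V₁ = 0.0271 s.
At crossover x/V₁ = x/V₂ + tᵢ ⇒ x = tᵢ/(1/V₁ − 1/V₂) = 0.02708/(1.0730e-03 − 4.3459e-04) = 42.41 m.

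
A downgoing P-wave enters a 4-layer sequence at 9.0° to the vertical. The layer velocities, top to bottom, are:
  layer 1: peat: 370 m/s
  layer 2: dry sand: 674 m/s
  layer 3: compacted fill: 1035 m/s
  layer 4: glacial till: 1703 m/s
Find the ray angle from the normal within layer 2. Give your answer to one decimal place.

16.6°

Snell's law across each interface conserves sin θ / V, so sin θ_2 = V_2·sin θ₁/V₁.
sin θ_2 = 674 × sin 9.0° / 370 = 0.2850.
θ_2 = arcsin 0.2850 = 16.56°.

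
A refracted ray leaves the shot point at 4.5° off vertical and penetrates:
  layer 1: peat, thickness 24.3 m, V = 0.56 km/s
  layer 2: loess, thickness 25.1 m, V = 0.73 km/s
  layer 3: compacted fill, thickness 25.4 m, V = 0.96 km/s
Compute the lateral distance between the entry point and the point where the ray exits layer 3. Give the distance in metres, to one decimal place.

7.9 m

p = sin θ₁/V₁ = sin 4.5°/0.56 = 1.4011e-01 s/km is conserved through the stack.
Layer 1: θ = 4.50°; offset = 24.3·tan 4.50° = 1.912 m.
Layer 2: sin θ = p·0.73 = 0.1023 → θ = 5.87°; offset = 25.1·tan 5.87° = 2.581 m.
Layer 3: sin θ = p·0.96 = 0.1345 → θ = 7.73°; offset = 25.4·tan 7.73° = 3.448 m.
Summing the layer offsets gives 7.941 m.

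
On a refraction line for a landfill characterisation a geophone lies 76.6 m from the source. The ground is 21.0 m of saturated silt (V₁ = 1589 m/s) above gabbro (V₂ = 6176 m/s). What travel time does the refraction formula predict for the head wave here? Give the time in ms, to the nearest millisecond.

θ_c = arcsin(V₁/V₂) = arcsin(1589/6176) = 14.91°, cos θ_c = 0.9663.
Intercept time tᵢ = 2h cos θ_c / V₁ = 2·21.0·0.9663/1589 = 0.02554 s.
t = x/V₂ + tᵢ = 76.6/6176 + 0.02554 = 0.03794 s.

38 ms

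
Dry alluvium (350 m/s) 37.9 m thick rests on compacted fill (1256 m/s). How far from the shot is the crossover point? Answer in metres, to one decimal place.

θ_c = arcsin(350/1256) = 16.18°, so cos θ_c = 0.9604 and tᵢ = 2h cos θ_c/V₁ = 0.2080 s.
At crossover x/V₁ = x/V₂ + tᵢ ⇒ x = tᵢ/(1/V₁ − 1/V₂) = 0.20799/(2.8571e-03 − 7.9618e-04) = 100.92 m.

100.9 m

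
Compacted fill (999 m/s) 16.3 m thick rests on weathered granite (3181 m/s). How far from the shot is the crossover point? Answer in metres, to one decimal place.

45.1 m

x_cross = 2h·√((V₂+V₁)/(V₂−V₁)).
(V₂+V₁)/(V₂−V₁) = (3181+999)/(3181−999) = 1.9157; √ = 1.3841.
x_cross = 2·16.3·1.3841 = 45.12 m.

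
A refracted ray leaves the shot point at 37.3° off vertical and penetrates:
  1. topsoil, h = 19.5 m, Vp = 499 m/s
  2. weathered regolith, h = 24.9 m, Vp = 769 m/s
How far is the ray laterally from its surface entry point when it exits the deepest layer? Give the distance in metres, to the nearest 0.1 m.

Ray parameter p = sin 37.3° / 499 m/s = 1.2144e-03 s/m.
Layer 1: θ = 37.30°; offset = 19.5·tan 37.30° = 14.855 m.
Layer 2: sin θ = p·769 = 0.9339 → θ = 69.05°; offset = 24.9·tan 69.05° = 65.028 m.
Summing the layer offsets gives 79.883 m.

79.9 m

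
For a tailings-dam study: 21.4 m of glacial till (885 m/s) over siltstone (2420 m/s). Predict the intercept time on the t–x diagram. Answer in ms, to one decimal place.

45.0 ms

θ_c = arcsin(V₁/V₂) = arcsin(885/2420) = 21.45°; cos θ_c = 0.9307.
tᵢ = 2h·cos θ_c / V₁ = 2·21.4·0.9307 / 885 = 0.04501 s.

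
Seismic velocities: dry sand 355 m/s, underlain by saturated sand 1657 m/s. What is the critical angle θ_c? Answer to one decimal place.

At critical incidence the refracted ray runs along the interface (θ₂ = 90°), so sin θ_c = V₁/V₂.
θ_c = arcsin(355/1657) = arcsin 0.2142 = 12.37°.

12.4°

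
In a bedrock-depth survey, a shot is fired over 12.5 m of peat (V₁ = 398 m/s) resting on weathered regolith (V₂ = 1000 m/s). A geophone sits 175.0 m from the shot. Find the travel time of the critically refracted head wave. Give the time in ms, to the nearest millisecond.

θ_c = arcsin(V₁/V₂) = arcsin(398/1000) = 23.45°, cos θ_c = 0.9174.
Intercept time tᵢ = 2h cos θ_c / V₁ = 2·12.5·0.9174/398 = 0.05762 s.
t = x/V₂ + tᵢ = 175.0/1000 + 0.05762 = 0.23262 s.

233 ms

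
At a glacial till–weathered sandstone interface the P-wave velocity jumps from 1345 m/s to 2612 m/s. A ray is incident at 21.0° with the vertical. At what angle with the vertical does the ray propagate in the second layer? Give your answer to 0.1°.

44.1°

sin θ₁/V₁ = sin θ₂/V₂ ⇒ sin θ₂ = 2612·sin 21.0°/1345 = 2612·0.3584/1345 = 0.6960.
θ₂ = arcsin 0.6960 = 44.10° from the normal.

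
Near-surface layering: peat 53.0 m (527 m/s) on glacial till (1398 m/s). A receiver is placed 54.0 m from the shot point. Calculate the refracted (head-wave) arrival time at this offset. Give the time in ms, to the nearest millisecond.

225 ms

t = x/V₂ + 2h·√(V₂²−V₁²)/(V₁V₂).
√(V₂²−V₁²) = √(1398²−527²) = 1294.9 m/s; delay term = 2·53.0·1294.9/(527·1398) = 0.18630 s.
t = 54.0/1398 + 0.18630 = 0.22493 s.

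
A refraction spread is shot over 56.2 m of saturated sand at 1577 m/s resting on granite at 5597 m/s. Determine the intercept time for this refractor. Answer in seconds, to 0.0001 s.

0.0684 s

θ_c = arcsin(V₁/V₂) = arcsin(1577/5597) = 16.37°; cos θ_c = 0.9595.
tᵢ = 2h·cos θ_c / V₁ = 2·56.2·0.9595 / 1577 = 0.06839 s.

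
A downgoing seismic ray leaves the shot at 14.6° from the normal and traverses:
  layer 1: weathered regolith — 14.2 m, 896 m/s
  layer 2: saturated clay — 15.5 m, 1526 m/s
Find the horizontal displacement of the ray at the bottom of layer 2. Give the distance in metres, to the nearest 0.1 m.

p = sin θ₁/V₁ = sin 14.6°/896 = 2.8133e-04 s/m is conserved through the stack.
Layer 1: θ = 14.60°; offset = 14.2·tan 14.60° = 3.699 m.
Layer 2: sin θ = p·1526 = 0.4293 → θ = 25.42°; offset = 15.5·tan 25.42° = 7.368 m.
Summing the layer offsets gives 11.067 m.

11.1 m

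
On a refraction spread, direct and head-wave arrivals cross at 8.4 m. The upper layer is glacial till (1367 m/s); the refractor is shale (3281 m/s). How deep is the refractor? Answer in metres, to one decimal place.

x_cross = 2h·√((V₂+V₁)/(V₂−V₁)) → h = x_cross / (2·√((V₂+V₁)/(V₂−V₁))).
√((V₂+V₁)/(V₂−V₁)) = √((3281+1367)/(3281−1367)) = 1.5583.
h = 8.4 / (2·1.5583) = 2.70 m.

2.7 m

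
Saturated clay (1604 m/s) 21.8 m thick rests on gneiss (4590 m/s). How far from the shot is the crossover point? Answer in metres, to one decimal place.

62.8 m

θ_c = arcsin(1604/4590) = 20.45°, so cos θ_c = 0.9370 and tᵢ = 2h cos θ_c/V₁ = 0.0255 s.
At crossover x/V₁ = x/V₂ + tᵢ ⇒ x = tᵢ/(1/V₁ − 1/V₂) = 0.02547/(6.2344e-04 − 2.1786e-04) = 62.80 m.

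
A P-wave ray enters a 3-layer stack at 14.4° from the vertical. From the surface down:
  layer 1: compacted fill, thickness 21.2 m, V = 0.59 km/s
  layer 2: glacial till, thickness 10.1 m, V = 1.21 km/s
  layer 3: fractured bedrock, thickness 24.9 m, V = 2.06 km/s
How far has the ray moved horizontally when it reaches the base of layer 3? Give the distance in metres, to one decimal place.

p = sin θ₁/V₁ = sin 14.4°/0.59 = 4.2151e-01 s/km is conserved through the stack.
Layer 1: θ = 14.40°; offset = 21.2·tan 14.40° = 5.443 m.
Layer 2: sin θ = p·1.21 = 0.5100 → θ = 30.67°; offset = 10.1·tan 30.67° = 5.989 m.
Layer 3: sin θ = p·2.06 = 0.8683 → θ = 60.26°; offset = 24.9·tan 60.26° = 43.588 m.
Σ offsets = 55.020 m.

55.0 m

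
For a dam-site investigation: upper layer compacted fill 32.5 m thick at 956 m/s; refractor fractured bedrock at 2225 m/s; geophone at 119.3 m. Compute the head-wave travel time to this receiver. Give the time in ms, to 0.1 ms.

115.0 ms

θ_c = arcsin(V₁/V₂) = arcsin(956/2225) = 25.45°, cos θ_c = 0.9030.
Intercept time tᵢ = 2h cos θ_c / V₁ = 2·32.5·0.9030/956 = 0.06140 s.
t = x/V₂ + tᵢ = 119.3/2225 + 0.06140 = 0.11501 s.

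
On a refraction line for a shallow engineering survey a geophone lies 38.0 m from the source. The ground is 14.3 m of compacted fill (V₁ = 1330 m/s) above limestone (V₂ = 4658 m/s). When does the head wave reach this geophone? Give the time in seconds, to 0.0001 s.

t = x/V₂ + 2h·√(V₂²−V₁²)/(V₁V₂).
√(V₂²−V₁²) = √(4658²−1330²) = 4464.1 m/s; delay term = 2·14.3·4464.1/(1330·4658) = 0.02061 s.
t = 38.0/4658 + 0.02061 = 0.02877 s.

0.0288 s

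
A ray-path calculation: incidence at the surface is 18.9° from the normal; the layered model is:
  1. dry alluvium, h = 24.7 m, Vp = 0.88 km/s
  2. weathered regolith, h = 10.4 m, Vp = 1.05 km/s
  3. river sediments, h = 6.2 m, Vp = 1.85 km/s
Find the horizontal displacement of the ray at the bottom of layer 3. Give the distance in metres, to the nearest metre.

19 m

Ray parameter p = sin 18.9° / 0.88 km/s = 3.6809e-01 s/km.
Layer 1: θ = 18.90°; offset = 24.7·tan 18.90° = 8.457 m.
Layer 2: sin θ = p·1.05 = 0.3865 → θ = 22.74°; offset = 10.4·tan 22.74° = 4.358 m.
Layer 3: sin θ = p·1.85 = 0.6810 → θ = 42.92°; offset = 6.2·tan 42.92° = 5.765 m.
Summing the layer offsets gives 18.580 m.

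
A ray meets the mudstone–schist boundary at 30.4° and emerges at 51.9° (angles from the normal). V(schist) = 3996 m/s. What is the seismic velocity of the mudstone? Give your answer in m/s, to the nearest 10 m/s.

Snell's law: sin 30.4°/V₁ = sin 51.9°/V₂.
V₁ = V₂·sin 30.4°/sin 51.9° = 3996 × 0.6430 = 2569.60 m/s.

2570 m/s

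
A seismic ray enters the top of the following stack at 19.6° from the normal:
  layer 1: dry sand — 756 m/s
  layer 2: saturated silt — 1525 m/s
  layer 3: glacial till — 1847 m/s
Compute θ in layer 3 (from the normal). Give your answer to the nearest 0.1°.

Snell's law across each interface conserves sin θ / V, so sin θ_3 = V_3·sin θ₁/V₁.
sin θ_3 = 1847 × sin 19.6° / 756 = 0.8195.
θ_3 = 55.04° from the vertical.

55.0°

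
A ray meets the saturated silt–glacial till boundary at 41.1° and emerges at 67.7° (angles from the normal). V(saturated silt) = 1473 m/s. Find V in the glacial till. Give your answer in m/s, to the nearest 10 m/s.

Snell's law: sin 41.1°/V₁ = sin 67.7°/V₂.
V₂ = V₁·sin 67.7°/sin 41.1° = 1473 × 1.4074 = 2073.14 m/s.

2070 m/s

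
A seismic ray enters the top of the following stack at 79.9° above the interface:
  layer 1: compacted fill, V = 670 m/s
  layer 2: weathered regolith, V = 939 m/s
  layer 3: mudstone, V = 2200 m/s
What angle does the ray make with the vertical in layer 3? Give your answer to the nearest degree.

35°

From the normal: θ₁ = 90° − 79.9° = 10.1°.
Ray parameter p = sin 10.1° / 670 = 2.6174e-04 s/m.
sin θ_3 = p·V_3 = 2.6174e-04 × 2200 = 0.5758.
θ_3 = 35.16° from the vertical.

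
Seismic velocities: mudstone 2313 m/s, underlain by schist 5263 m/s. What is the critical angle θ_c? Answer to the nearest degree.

At critical incidence the refracted ray runs along the interface (θ₂ = 90°), so sin θ_c = V₁/V₂.
θ_c = arcsin(2313/5263) = arcsin 0.4395 = 26.07°.

26°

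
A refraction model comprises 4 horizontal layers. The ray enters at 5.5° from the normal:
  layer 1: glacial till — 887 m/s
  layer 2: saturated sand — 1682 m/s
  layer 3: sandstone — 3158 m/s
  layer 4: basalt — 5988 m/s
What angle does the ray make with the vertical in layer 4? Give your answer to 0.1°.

40.3°

Ray parameter p = sin 5.5° / 887 = 1.0806e-04 s/m.
sin θ_4 = p·V_4 = 1.0806e-04 × 5988 = 0.6470.
θ_4 = 40.32° from the vertical.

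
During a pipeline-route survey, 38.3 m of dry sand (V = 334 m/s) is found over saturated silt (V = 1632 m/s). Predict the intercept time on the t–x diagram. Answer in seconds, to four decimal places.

0.2245 s

θ_c = arcsin(V₁/V₂) = arcsin(334/1632) = 11.81°; cos θ_c = 0.9788.
tᵢ = 2h·cos θ_c / V₁ = 2·38.3·0.9788 / 334 = 0.22449 s.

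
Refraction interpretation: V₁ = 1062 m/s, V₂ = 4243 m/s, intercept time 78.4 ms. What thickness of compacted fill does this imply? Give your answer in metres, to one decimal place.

θ_c = arcsin(1062/4243) = 14.49°; cos θ_c = 0.9682.
tᵢ = 2h cos θ_c/V₁ ⇒ h = tᵢ·V₁/(2 cos θ_c) = 0.0784·1062/(2·0.9682) = 43.00 m.

43.0 m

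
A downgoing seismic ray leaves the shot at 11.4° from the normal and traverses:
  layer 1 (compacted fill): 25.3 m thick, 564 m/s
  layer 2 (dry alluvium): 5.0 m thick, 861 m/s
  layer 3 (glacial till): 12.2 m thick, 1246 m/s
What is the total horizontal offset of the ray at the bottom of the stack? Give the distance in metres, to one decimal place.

12.6 m

p = sin θ₁/V₁ = sin 11.4°/564 = 3.5046e-04 s/m is conserved through the stack.
Layer 1: θ = 11.40°; offset = 25.3·tan 11.40° = 5.101 m.
Layer 2: sin θ = p·861 = 0.3017 → θ = 17.56°; offset = 5.0·tan 17.56° = 1.582 m.
Layer 3: sin θ = p·1246 = 0.4367 → θ = 25.89°; offset = 12.2·tan 25.89° = 5.922 m.
Summing the layer offsets gives 12.606 m.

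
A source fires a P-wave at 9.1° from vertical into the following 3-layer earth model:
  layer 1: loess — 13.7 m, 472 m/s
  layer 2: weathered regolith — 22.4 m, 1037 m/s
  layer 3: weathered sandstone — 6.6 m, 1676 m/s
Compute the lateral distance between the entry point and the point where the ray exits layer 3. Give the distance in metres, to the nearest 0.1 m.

15.0 m

Apply Snell's law at each interface; in layer i the horizontal offset is hᵢ·tan θᵢ.
Layer 1: θ = 9.10°; offset = 13.7·tan 9.10° = 2.194 m.
Layer 2: sin θ = 1037·sin 9.1°/472 = 0.3475, θ = 20.33°; offset = 22.4·tan 20.33° = 8.301 m.
Layer 3: sin θ = 1676·sin 9.1°/472 = 0.5616, θ = 34.17°; offset = 6.6·tan 34.17° = 4.480 m.
Summing the layer offsets gives 14.975 m.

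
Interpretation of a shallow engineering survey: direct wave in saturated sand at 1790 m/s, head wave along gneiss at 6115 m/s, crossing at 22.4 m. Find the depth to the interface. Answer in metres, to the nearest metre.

x_cross = 2h·√((V₂+V₁)/(V₂−V₁)) → h = x_cross / (2·√((V₂+V₁)/(V₂−V₁))).
√((V₂+V₁)/(V₂−V₁)) = √((6115+1790)/(6115−1790)) = 1.3519.
h = 22.4 / (2·1.3519) = 8.28 m.

8 m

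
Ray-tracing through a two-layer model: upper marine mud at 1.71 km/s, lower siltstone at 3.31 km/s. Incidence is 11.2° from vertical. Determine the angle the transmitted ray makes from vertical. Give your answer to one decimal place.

22.1°

Snell's law: sin θ₂ = (V₂/V₁)·sin θ₁ = (3.31/1.71)·sin 11.2° = 0.3760.
θ₂ = sin⁻¹(0.3760) = 22.08° (from vertical).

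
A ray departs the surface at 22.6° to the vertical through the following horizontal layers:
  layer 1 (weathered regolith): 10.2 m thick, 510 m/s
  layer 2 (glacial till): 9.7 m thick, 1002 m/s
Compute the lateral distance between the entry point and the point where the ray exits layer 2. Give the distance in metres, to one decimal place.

p = sin θ₁/V₁ = sin 22.6°/510 = 7.5352e-04 s/m is conserved through the stack.
Layer 1: θ = 22.60°; offset = 10.2·tan 22.60° = 4.246 m.
Layer 2: sin θ = p·1002 = 0.7550 → θ = 49.03°; offset = 9.7·tan 49.03° = 11.169 m.
Σ offsets = 15.415 m.

15.4 m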